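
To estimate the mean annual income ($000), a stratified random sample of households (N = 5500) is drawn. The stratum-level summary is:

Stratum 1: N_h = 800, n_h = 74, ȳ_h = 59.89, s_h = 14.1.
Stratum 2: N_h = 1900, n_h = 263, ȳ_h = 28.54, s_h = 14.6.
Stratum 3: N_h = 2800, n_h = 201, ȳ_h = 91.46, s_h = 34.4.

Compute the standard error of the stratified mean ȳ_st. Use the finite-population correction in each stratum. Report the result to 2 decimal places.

SE(ȳ_st) ≈ 1.25

V̂(ȳ_st) = Σ W_h² (1 − n_h/N_h) s_h²/n_h, with W_h = N_h/N and N = 5500:
  stratum 1: (800/5500)²·(1 − 74/800)·14.1²/74 = 0.0515831
  stratum 2: (1900/5500)²·(1 − 263/1900)·14.6²/263 = 0.0833349
  stratum 3: (2800/5500)²·(1 − 201/2800)·34.4²/201 = 1.41631
V̂(ȳ_st) = 1.55123
SE(ȳ_st) = √1.55123 = 1.24548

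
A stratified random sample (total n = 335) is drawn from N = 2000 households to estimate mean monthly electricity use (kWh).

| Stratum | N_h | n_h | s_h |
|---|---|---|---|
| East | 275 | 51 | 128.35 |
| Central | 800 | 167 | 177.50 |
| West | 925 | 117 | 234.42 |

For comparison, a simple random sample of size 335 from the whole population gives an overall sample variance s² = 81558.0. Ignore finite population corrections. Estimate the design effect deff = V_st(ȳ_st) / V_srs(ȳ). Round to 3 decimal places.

deff ≈ 0.562

V̂(ȳ_st) = Σ W_h² s_h²/n_h, with W_h = N_h/N and N = 2000:
  stratum East: (275/2000)²·128.35²/51 = 6.10699
  stratum Central: (800/2000)²·177.50²/167 = 30.1856
  stratum West: (925/2000)²·234.42²/117 = 100.468
V_st = 136.76
V_srs = s²/n = 81558.0/335 = 243.457
deff = V_st / V_srs = 136.76/243.457 = 0.5617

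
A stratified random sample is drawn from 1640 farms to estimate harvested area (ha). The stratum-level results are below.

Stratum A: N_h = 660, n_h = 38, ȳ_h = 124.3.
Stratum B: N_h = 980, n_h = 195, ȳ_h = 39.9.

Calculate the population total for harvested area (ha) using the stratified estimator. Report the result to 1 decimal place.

τ̂_st ≈ 121140.0

τ̂_st = Σ N_h ȳ_h = 660·124.3 + 980·39.9 = 121140.0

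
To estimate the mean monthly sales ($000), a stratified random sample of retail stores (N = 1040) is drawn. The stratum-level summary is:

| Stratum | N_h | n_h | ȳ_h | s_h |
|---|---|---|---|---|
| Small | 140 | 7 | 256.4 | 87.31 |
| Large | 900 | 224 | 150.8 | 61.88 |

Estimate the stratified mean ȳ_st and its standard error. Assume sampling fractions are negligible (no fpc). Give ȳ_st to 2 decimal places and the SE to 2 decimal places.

ȳ_st = Σ W_h ȳ_h = (140·256.4 + 900·150.8)/1040 = 165.01538
V̂(ȳ_st) = Σ W_h² s_h²/n_h, with W_h = N_h/N and N = 1040:
  stratum Small: (140/1040)²·87.31²/7 = 19.7342
  stratum Large: (900/1040)²·61.88²/224 = 12.8018
V̂(ȳ_st) = 32.536
SE(ȳ_st) = √32.536 = 5.70403

ȳ_st ≈ 165.02, SE ≈ 5.70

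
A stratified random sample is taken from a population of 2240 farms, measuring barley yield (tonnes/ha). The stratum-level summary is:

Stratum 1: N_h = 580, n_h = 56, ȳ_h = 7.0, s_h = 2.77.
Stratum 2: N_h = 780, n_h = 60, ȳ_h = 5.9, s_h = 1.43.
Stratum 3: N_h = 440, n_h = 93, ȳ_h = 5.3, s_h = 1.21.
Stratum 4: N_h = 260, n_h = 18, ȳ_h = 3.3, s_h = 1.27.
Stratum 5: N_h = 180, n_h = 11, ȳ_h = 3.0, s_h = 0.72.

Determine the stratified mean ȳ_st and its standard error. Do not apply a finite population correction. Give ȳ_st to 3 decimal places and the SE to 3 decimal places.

ȳ_st = Σ W_h ȳ_h = (580·7.0 + 780·5.9 + 440·5.3 + 260·3.3 + 180·3.0)/2240 = 5.53214
V̂(ȳ_st) = Σ W_h² s_h²/n_h, with W_h = N_h/N and N = 2240:
  stratum 1: (580/2240)²·2.77²/56 = 0.00918611
  stratum 2: (780/2240)²·1.43²/60 = 0.00413251
  stratum 3: (440/2240)²·1.21²/93 = 0.000607431
  stratum 4: (260/2240)²·1.27²/18 = 0.00120722
  stratum 5: (180/2240)²·0.72²/11 = 0.000304314
V̂(ȳ_st) = 0.0154376
SE(ȳ_st) = √0.0154376 = 0.124248

ȳ_st ≈ 5.532, SE ≈ 0.124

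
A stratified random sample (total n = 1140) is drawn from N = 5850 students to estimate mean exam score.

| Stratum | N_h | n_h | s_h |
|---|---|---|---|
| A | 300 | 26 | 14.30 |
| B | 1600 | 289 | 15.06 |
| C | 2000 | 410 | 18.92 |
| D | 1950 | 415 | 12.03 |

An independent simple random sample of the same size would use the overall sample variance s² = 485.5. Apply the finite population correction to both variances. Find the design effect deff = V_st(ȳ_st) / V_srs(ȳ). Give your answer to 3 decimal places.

V̂(ȳ_st) = Σ W_h² (1 − n_h/N_h) s_h²/n_h, with W_h = N_h/N and N = 5850:
  stratum A: (300/5850)²·(1 − 26/300)·14.30²/26 = 0.0188912
  stratum B: (1600/5850)²·(1 − 289/1600)·15.06²/289 = 0.048102
  stratum C: (2000/5850)²·(1 − 410/2000)·18.92²/410 = 0.0811286
  stratum D: (1950/5850)²·(1 − 415/1950)·12.03²/415 = 0.030501
V_st = 0.178623
V_srs = (1 − 1140/5850)·485.5/1140 = 0.342886
deff = V_st / V_srs = 0.178623/0.342886 = 0.5209

deff ≈ 0.521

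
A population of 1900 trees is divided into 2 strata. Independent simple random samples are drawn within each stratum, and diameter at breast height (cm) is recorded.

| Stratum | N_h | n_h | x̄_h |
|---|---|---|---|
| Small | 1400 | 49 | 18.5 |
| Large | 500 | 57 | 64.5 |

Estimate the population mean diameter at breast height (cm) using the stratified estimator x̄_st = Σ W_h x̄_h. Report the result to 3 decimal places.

N = Σ N_h = 1900. Stratum weights W_h = N_h/N.
x̄_st = (1400·18.5 + 500·64.5) / 1900 = 30.60526

x̄_st ≈ 30.605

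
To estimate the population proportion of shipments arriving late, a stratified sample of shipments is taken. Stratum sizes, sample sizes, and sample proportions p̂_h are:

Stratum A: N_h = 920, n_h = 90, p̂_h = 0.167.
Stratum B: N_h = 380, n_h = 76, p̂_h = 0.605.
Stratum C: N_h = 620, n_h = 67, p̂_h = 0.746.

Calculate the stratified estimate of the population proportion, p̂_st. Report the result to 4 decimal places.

p̂_st ≈ 0.4407

N = 1920; stratum weights W_h = N_h/N.
p̂_st = Σ W_h p̂_h = (920·0.167 + 380·0.605 + 620·0.746)/1920 = 0.44066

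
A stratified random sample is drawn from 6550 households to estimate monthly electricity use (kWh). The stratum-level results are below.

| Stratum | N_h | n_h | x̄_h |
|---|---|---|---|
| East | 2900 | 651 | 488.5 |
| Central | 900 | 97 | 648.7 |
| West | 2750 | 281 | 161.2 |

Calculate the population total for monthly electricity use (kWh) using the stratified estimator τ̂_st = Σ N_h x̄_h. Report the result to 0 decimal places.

τ̂_st = Σ N_h x̄_h = 2900·488.5 + 900·648.7 + 2750·161.2 = 2443780

τ̂_st ≈ 2443780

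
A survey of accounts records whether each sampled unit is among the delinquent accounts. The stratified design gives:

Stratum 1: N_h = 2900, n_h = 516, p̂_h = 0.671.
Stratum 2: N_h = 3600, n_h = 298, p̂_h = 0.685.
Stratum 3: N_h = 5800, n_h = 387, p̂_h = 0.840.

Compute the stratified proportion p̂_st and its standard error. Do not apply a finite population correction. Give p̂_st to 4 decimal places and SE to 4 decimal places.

p̂_st ≈ 0.7548, SE ≈ 0.0128

N = 12300; stratum weights W_h = N_h/N.
p̂_st = Σ W_h p̂_h = (2900·0.671 + 3600·0.685 + 5800·0.840)/12300 = 0.75479
V̂(p̂_st) = Σ W_h² p̂_h(1−p̂_h)/(n_h−1):
  stratum 1: (2900/12300)²·0.671·0.329/515 = 2.38285e-05
  stratum 2: (3600/12300)²·0.685·0.315/297 = 6.22357e-05
  stratum 3: (5800/12300)²·0.840·0.160/386 = 7.74208e-05
V̂(p̂_st) = 0.000163485; SE = √V̂ = 0.0127861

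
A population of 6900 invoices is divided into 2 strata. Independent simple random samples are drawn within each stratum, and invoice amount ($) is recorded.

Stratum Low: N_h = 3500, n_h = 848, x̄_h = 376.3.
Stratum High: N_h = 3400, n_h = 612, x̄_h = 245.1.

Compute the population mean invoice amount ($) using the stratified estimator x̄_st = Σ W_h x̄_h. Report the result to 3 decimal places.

x̄_st ≈ 311.651

N = Σ N_h = 6900. Stratum weights W_h = N_h/N.
x̄_st = (3500·376.3 + 3400·245.1) / 6900 = 311.65072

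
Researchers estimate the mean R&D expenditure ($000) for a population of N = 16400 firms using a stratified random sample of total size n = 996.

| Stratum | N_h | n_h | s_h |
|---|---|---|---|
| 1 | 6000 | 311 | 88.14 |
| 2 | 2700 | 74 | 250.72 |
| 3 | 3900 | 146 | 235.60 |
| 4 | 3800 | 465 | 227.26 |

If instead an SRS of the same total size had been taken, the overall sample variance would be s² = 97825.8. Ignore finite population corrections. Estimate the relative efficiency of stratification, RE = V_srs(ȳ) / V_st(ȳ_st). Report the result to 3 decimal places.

RE ≈ 1.825

V̂(ȳ_st) = Σ W_h² s_h²/n_h, with W_h = N_h/N and N = 16400:
  stratum 1: (6000/16400)²·88.14²/311 = 3.34349
  stratum 2: (2700/16400)²·250.72²/74 = 23.0243
  stratum 3: (3900/16400)²·235.60²/146 = 21.5
  stratum 4: (3800/16400)²·227.26²/465 = 5.96311
V_st = 53.8309
V_srs = s²/n = 97825.8/996 = 98.2187
Relative efficiency = V_srs / V_st = 98.2187/53.8309 = 1.8246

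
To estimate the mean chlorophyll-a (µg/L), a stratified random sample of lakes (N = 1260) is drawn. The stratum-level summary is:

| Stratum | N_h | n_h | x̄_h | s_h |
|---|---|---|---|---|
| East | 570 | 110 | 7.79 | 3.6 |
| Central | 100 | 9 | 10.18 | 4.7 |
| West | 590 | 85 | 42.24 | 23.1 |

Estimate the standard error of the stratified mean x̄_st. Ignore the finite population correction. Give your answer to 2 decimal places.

SE(x̄_st) ≈ 1.19

V̂(x̄_st) = Σ W_h² s_h²/n_h, with W_h = N_h/N and N = 1260:
  stratum East: (570/1260)²·3.6²/110 = 0.0241113
  stratum Central: (100/1260)²·4.7²/9 = 0.0154601
  stratum West: (590/1260)²·23.1²/85 = 1.37647
V̂(x̄_st) = 1.41605
SE(x̄_st) = √1.41605 = 1.18998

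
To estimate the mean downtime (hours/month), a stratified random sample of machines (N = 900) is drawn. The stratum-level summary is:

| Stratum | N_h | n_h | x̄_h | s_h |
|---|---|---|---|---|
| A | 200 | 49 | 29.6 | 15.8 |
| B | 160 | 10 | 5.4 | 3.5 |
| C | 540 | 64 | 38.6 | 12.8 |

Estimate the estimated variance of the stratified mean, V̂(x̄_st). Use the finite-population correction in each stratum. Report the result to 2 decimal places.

V̂(x̄_st) ≈ 1.04

V̂(x̄_st) = Σ W_h² (1 − n_h/N_h) s_h²/n_h, with W_h = N_h/N and N = 900:
  stratum A: (200/900)²·(1 − 49/200)·15.8²/49 = 0.18995
  stratum B: (160/900)²·(1 − 10/160)·3.5²/10 = 0.0362963
  stratum C: (540/900)²·(1 − 64/540)·12.8²/64 = 0.812373
V̂(x̄_st) = 1.03862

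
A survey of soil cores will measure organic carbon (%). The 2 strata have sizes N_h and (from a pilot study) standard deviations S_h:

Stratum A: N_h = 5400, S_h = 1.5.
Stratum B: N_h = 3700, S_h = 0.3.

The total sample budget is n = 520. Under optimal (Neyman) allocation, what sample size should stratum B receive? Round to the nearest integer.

Neyman allocation: n_h = n · N_h S_h / Σ N_i S_i, with n = 520.
  stratum A: N_h·S_h = 5400·1.5 = 8100.00
  stratum B: N_h·S_h = 3700·0.3 = 1110.00
Σ N_h S_h = 9210.00
n for stratum B = 520·1110.00/9210.00 = 62.671 → 63

63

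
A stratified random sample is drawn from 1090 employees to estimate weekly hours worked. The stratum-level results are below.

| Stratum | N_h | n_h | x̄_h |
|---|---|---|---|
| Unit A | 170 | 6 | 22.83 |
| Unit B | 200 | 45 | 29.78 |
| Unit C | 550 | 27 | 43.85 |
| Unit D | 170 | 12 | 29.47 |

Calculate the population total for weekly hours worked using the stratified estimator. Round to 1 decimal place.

τ̂_st ≈ 38964.5

τ̂_st = Σ N_h x̄_h = 170·22.83 + 200·29.78 + 550·43.85 + 170·29.47 = 38964.5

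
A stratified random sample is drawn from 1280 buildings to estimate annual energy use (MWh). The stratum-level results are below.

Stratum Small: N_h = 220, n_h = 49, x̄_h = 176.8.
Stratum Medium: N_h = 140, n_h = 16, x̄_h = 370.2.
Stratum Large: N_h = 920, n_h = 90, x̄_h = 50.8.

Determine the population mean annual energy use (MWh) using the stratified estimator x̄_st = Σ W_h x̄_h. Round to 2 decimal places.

x̄_st ≈ 107.39

N = Σ N_h = 1280. Stratum weights W_h = N_h/N.
x̄_st = (220·176.8 + 140·370.2 + 920·50.8) / 1280 = 107.3906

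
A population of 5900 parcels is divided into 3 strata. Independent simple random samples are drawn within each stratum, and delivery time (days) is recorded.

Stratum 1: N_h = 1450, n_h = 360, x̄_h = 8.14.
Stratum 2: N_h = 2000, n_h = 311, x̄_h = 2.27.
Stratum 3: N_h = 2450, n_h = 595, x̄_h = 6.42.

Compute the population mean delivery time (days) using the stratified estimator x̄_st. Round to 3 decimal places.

N = Σ N_h = 5900. Stratum weights W_h = N_h/N.
x̄_st = (1450·8.14 + 2000·2.27 + 2450·6.42) / 5900 = 5.43593

x̄_st ≈ 5.436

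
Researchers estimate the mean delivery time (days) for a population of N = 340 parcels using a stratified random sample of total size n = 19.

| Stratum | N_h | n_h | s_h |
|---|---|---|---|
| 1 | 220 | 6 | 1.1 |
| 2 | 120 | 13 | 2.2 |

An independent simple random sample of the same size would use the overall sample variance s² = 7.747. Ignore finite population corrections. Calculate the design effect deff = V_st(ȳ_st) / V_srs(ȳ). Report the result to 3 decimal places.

V̂(ȳ_st) = Σ W_h² s_h²/n_h, with W_h = N_h/N and N = 340:
  stratum 1: (220/340)²·1.1²/6 = 0.0844348
  stratum 2: (120/340)²·2.2²/13 = 0.0463774
V_st = 0.130812
V_srs = s²/n = 7.747/19 = 0.407737
deff = V_st / V_srs = 0.130812/0.407737 = 0.3208

deff ≈ 0.321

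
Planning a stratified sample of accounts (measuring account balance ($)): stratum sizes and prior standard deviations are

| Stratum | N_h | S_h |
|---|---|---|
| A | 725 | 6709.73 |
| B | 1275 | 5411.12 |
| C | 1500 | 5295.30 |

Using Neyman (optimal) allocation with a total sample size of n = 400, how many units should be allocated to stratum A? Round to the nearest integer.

Neyman allocation: n_h = n · N_h S_h / Σ N_i S_i, with n = 400.
  stratum A: N_h·S_h = 725·6709.73 = 4864554.25
  stratum B: N_h·S_h = 1275·5411.12 = 6899178.00
  stratum C: N_h·S_h = 1500·5295.30 = 7942950.00
Σ N_h S_h = 19706682.25
n for stratum A = 400·4864554.25/19706682.25 = 98.739 → 99

99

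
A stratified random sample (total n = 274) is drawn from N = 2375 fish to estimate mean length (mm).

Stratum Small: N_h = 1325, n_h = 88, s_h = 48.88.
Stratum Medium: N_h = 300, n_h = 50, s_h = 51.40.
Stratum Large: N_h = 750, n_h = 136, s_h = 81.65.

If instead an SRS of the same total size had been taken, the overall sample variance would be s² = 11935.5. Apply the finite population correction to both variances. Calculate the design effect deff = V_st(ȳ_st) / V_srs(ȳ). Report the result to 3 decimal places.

V̂(ȳ_st) = Σ W_h² (1 − n_h/N_h) s_h²/n_h, with W_h = N_h/N and N = 2375:
  stratum Small: (1325/2375)²·(1 − 88/1325)·48.88²/88 = 7.88929
  stratum Medium: (300/2375)²·(1 − 50/300)·51.40²/50 = 0.702571
  stratum Large: (750/2375)²·(1 − 136/750)·81.65²/136 = 4.00199
V_st = 12.5939
V_srs = (1 − 274/2375)·11935.5/274 = 38.5347
deff = V_st / V_srs = 12.5939/38.5347 = 0.3268

deff ≈ 0.327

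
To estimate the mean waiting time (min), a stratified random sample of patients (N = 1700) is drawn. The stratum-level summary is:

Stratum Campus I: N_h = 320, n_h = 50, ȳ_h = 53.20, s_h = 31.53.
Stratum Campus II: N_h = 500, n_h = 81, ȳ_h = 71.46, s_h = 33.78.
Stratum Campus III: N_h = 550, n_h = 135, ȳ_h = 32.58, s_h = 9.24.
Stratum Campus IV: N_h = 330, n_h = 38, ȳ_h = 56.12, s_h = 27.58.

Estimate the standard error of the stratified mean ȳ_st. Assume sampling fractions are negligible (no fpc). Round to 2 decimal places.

V̂(ȳ_st) = Σ W_h² s_h²/n_h, with W_h = N_h/N and N = 1700:
  stratum Campus I: (320/1700)²·31.53²/50 = 0.704498
  stratum Campus II: (500/1700)²·33.78²/81 = 1.21864
  stratum Campus III: (550/1700)²·9.24²/135 = 0.0661969
  stratum Campus IV: (330/1700)²·27.58²/38 = 0.754284
V̂(ȳ_st) = 2.74362
SE(ȳ_st) = √2.74362 = 1.65639

SE(ȳ_st) ≈ 1.66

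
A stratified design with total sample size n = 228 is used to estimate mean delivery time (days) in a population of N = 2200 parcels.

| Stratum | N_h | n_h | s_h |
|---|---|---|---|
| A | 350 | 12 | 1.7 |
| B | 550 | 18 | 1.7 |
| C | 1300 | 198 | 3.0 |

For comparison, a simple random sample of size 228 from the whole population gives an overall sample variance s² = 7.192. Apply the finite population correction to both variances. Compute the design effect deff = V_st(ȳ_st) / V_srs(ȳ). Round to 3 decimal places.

deff ≈ 1.027

V̂(ȳ_st) = Σ W_h² (1 − n_h/N_h) s_h²/n_h, with W_h = N_h/N and N = 2200:
  stratum A: (350/2200)²·(1 − 12/350)·1.7²/12 = 0.00588648
  stratum B: (550/2200)²·(1 − 18/550)·1.7²/18 = 0.00970631
  stratum C: (1300/2200)²·(1 − 198/1300)·3.0²/198 = 0.0134542
V_st = 0.029047
V_srs = (1 − 228/2200)·7.192/228 = 0.0282748
deff = V_st / V_srs = 0.029047/0.0282748 = 1.0273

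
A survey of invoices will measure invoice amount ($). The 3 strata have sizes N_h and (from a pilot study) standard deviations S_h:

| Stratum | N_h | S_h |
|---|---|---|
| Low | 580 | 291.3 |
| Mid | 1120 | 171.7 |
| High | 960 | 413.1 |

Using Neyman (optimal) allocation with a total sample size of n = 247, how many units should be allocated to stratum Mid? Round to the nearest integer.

Neyman allocation: n_h = n · N_h S_h / Σ N_i S_i, with n = 247.
  stratum Low: N_h·S_h = 580·291.3 = 168954.00
  stratum Mid: N_h·S_h = 1120·171.7 = 192304.00
  stratum High: N_h·S_h = 960·413.1 = 396576.00
Σ N_h S_h = 757834.00
n for stratum Mid = 247·192304.00/757834.00 = 62.677 → 63

63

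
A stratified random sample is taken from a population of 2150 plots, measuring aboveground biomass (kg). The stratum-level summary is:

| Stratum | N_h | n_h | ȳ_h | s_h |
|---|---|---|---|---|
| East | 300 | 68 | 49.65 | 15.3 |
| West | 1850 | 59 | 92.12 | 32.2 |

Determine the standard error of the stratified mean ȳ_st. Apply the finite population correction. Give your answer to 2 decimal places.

V̂(ȳ_st) = Σ W_h² (1 − n_h/N_h) s_h²/n_h, with W_h = N_h/N and N = 2150:
  stratum East: (300/2150)²·(1 − 68/300)·15.3²/68 = 0.051833
  stratum West: (1850/2150)²·(1 − 59/1850)·32.2²/59 = 12.5965
V̂(ȳ_st) = 12.6483
SE(ȳ_st) = √12.6483 = 3.55645

SE(ȳ_st) ≈ 3.56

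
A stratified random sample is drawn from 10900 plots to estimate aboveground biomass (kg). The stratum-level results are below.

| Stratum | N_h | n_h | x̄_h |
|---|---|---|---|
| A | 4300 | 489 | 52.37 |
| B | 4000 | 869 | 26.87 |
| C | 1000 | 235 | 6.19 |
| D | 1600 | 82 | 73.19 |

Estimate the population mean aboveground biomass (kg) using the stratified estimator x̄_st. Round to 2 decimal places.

N = Σ N_h = 10900. Stratum weights W_h = N_h/N.
x̄_st = (4300·52.37 + 4000·26.87 + 1000·6.19 + 1600·73.19) / 10900 = 41.8317

x̄_st ≈ 41.83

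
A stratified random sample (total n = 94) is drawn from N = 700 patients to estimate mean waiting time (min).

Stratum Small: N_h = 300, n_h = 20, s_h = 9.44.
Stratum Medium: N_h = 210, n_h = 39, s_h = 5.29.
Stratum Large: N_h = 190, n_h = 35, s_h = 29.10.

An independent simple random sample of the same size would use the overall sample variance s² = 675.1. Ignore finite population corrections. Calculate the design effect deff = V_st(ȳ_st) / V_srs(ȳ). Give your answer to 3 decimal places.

V̂(ȳ_st) = Σ W_h² s_h²/n_h, with W_h = N_h/N and N = 700:
  stratum Small: (300/700)²·9.44²/20 = 0.81839
  stratum Medium: (210/700)²·5.29²/39 = 0.0645787
  stratum Large: (190/700)²·29.10²/35 = 1.7825
V_st = 2.66547
V_srs = s²/n = 675.1/94 = 7.18191
deff = V_st / V_srs = 2.66547/7.18191 = 0.3711

deff ≈ 0.371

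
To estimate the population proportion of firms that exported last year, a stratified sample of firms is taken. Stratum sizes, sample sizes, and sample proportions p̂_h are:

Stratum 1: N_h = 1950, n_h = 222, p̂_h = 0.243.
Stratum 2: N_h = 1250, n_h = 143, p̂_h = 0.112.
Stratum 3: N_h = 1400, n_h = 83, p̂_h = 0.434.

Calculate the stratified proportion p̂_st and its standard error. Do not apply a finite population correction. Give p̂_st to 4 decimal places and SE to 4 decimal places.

p̂_st ≈ 0.2655, SE ≈ 0.0219

N = 4600; stratum weights W_h = N_h/N.
p̂_st = Σ W_h p̂_h = (1950·0.243 + 1250·0.112 + 1400·0.434)/4600 = 0.26553
V̂(p̂_st) = Σ W_h² p̂_h(1−p̂_h)/(n_h−1):
  stratum 1: (1950/4600)²·0.243·0.757/221 = 0.000149577
  stratum 2: (1250/4600)²·0.112·0.888/142 = 5.17186e-05
  stratum 3: (1400/4600)²·0.434·0.566/82 = 0.000277481
V̂(p̂_st) = 0.000478776; SE = √V̂ = 0.0218809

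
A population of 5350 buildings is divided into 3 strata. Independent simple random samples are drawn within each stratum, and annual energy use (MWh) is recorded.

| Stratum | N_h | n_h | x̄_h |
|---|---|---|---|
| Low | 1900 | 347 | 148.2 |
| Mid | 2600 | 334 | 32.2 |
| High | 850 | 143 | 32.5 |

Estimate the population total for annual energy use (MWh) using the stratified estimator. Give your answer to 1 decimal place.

τ̂_st = Σ N_h x̄_h = 1900·148.2 + 2600·32.2 + 850·32.5 = 392925.0

τ̂_st ≈ 392925.0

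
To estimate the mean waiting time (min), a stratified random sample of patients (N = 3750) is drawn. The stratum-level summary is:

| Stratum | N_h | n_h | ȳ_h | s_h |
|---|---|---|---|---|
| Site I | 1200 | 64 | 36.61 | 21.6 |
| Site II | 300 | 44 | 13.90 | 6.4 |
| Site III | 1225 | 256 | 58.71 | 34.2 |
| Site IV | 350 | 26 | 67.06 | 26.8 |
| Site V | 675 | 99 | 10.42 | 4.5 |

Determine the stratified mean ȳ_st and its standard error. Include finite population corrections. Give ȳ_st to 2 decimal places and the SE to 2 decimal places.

ȳ_st ≈ 40.14, SE ≈ 1.15

ȳ_st = Σ W_h ȳ_h = (1200·36.61 + 300·13.90 + 1225·58.71 + 350·67.06 + 675·10.42)/3750 = 40.14033
V̂(ȳ_st) = Σ W_h² (1 − n_h/N_h) s_h²/n_h, with W_h = N_h/N and N = 3750:
  stratum Site I: (1200/3750)²·(1 − 64/1200)·21.6²/64 = 0.706683
  stratum Site II: (300/3750)²·(1 − 44/300)·6.4²/44 = 0.005084
  stratum Site III: (1225/3750)²·(1 − 256/1225)·34.2²/256 = 0.385664
  stratum Site IV: (350/3750)²·(1 − 26/350)·26.8²/26 = 0.222765
  stratum Site V: (675/3750)²·(1 − 99/675)·4.5²/99 = 0.00565527
V̂(ȳ_st) = 1.32585
SE(ȳ_st) = √1.32585 = 1.15146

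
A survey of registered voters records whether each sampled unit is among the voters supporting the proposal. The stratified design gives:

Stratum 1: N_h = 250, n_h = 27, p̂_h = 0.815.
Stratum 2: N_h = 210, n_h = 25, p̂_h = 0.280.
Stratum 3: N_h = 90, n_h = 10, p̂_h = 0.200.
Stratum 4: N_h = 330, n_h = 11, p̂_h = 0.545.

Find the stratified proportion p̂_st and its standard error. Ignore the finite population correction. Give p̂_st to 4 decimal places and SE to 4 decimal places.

N = 880; stratum weights W_h = N_h/N.
p̂_st = Σ W_h p̂_h = (250·0.815 + 210·0.280 + 90·0.200 + 330·0.545)/880 = 0.52318
V̂(p̂_st) = Σ W_h² p̂_h(1−p̂_h)/(n_h−1):
  stratum 1: (250/880)²·0.815·0.185/26 = 0.000468027
  stratum 2: (210/880)²·0.280·0.720/24 = 0.000478357
  stratum 3: (90/880)²·0.200·0.800/9 = 0.00018595
  stratum 4: (330/880)²·0.545·0.455/10 = 0.00348715
V̂(p̂_st) = 0.00461948; SE = √V̂ = 0.0679668

p̂_st ≈ 0.5232, SE ≈ 0.0680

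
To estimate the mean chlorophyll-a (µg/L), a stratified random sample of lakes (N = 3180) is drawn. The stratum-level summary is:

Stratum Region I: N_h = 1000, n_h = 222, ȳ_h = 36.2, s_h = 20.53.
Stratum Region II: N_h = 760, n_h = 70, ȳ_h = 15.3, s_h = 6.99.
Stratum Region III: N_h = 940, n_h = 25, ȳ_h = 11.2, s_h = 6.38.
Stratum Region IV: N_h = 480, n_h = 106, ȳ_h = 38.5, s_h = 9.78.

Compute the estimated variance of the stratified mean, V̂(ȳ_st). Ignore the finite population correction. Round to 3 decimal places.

V̂(ȳ_st) = Σ W_h² s_h²/n_h, with W_h = N_h/N and N = 3180:
  stratum Region I: (1000/3180)²·20.53²/222 = 0.187746
  stratum Region II: (760/3180)²·6.99²/70 = 0.0398684
  stratum Region III: (940/3180)²·6.38²/25 = 0.142267
  stratum Region IV: (480/3180)²·9.78²/106 = 0.0205589
V̂(ȳ_st) = 0.39044

V̂(ȳ_st) ≈ 0.390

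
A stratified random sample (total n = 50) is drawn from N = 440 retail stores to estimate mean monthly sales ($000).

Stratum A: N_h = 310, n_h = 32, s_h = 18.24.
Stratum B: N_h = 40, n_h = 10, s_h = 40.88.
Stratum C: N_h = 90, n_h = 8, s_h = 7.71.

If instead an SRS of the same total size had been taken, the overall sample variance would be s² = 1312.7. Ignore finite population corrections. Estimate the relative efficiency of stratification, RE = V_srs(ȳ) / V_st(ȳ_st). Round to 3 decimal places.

V̂(ȳ_st) = Σ W_h² s_h²/n_h, with W_h = N_h/N and N = 440:
  stratum A: (310/440)²·18.24²/32 = 5.16081
  stratum B: (40/440)²·40.88²/10 = 1.38114
  stratum C: (90/440)²·7.71²/8 = 0.310884
V_st = 6.85283
V_srs = s²/n = 1312.7/50 = 26.254
Relative efficiency = V_srs / V_st = 26.254/6.85283 = 3.8311

RE ≈ 3.831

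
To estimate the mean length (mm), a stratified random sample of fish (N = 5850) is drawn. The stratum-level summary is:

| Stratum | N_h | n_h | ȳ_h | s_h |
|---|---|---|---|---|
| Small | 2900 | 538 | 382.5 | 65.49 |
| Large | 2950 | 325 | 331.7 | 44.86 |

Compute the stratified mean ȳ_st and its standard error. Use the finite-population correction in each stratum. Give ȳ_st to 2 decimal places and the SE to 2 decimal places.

ȳ_st ≈ 356.88, SE ≈ 1.73

ȳ_st = Σ W_h ȳ_h = (2900·382.5 + 2950·331.7)/5850 = 356.88291
V̂(ȳ_st) = Σ W_h² (1 − n_h/N_h) s_h²/n_h, with W_h = N_h/N and N = 5850:
  stratum Small: (2900/5850)²·(1 − 538/2900)·65.49²/538 = 1.59564
  stratum Large: (2950/5850)²·(1 − 325/2950)·44.86²/325 = 1.40112
V̂(ȳ_st) = 2.99675
SE(ȳ_st) = √2.99675 = 1.73111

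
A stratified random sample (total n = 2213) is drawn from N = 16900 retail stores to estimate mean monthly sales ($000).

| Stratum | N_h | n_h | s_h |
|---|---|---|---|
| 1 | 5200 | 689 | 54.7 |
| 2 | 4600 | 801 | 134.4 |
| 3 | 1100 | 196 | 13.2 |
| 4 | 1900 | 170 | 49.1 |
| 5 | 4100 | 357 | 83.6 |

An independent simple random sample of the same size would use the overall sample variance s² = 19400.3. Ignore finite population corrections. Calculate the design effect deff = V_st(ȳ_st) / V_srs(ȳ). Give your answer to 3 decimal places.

V̂(ȳ_st) = Σ W_h² s_h²/n_h, with W_h = N_h/N and N = 16900:
  stratum 1: (5200/16900)²·54.7²/689 = 0.411139
  stratum 2: (4600/16900)²·134.4²/801 = 1.67074
  stratum 3: (1100/16900)²·13.2²/196 = 0.0037662
  stratum 4: (1900/16900)²·49.1²/170 = 0.179245
  stratum 5: (4100/16900)²·83.6²/357 = 1.15223
V_st = 3.41712
V_srs = s²/n = 19400.3/2213 = 8.76652
deff = V_st / V_srs = 3.41712/8.76652 = 0.3898

deff ≈ 0.390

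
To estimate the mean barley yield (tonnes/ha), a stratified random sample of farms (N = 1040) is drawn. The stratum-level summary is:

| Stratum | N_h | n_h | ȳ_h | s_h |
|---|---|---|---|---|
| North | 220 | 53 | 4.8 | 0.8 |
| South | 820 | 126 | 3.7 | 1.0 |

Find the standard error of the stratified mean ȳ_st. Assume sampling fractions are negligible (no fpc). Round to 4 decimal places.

V̂(ȳ_st) = Σ W_h² s_h²/n_h, with W_h = N_h/N and N = 1040:
  stratum North: (220/1040)²·0.8²/53 = 0.000540359
  stratum South: (820/1040)²·1.0²/126 = 0.0049339
V̂(ȳ_st) = 0.00547426
SE(ȳ_st) = √0.00547426 = 0.0739882

SE(ȳ_st) ≈ 0.0740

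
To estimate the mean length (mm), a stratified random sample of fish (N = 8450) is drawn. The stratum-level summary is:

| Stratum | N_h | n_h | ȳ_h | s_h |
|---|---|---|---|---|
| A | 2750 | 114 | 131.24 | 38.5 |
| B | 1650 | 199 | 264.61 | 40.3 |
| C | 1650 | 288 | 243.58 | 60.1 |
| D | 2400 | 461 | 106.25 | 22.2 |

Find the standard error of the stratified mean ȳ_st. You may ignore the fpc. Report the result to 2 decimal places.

V̂(ȳ_st) = Σ W_h² s_h²/n_h, with W_h = N_h/N and N = 8450:
  stratum A: (2750/8450)²·38.5²/114 = 1.37711
  stratum B: (1650/8450)²·40.3²/199 = 0.31118
  stratum C: (1650/8450)²·60.1²/288 = 0.478201
  stratum D: (2400/8450)²·22.2²/461 = 0.0862411
V̂(ȳ_st) = 2.25273
SE(ȳ_st) = √2.25273 = 1.50091

SE(ȳ_st) ≈ 1.50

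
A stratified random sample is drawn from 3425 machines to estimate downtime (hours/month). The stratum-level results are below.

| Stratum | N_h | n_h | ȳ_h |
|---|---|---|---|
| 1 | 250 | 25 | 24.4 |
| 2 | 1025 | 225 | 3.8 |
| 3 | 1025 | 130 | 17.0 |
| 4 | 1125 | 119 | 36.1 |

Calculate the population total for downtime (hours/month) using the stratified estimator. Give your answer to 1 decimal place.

τ̂_st ≈ 68032.5

τ̂_st = Σ N_h ȳ_h = 250·24.4 + 1025·3.8 + 1025·17.0 + 1125·36.1 = 68032.5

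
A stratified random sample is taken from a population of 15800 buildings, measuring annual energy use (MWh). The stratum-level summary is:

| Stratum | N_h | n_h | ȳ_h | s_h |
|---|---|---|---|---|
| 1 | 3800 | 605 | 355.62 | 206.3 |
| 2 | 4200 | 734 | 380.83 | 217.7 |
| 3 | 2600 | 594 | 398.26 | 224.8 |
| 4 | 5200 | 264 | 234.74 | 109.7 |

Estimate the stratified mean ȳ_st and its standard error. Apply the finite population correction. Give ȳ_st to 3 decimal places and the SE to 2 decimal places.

ȳ_st ≈ 329.555, SE ≈ 3.69

ȳ_st = Σ W_h ȳ_h = (3800·355.62 + 4200·380.83 + 2600·398.26 + 5200·234.74)/15800 = 329.55481
V̂(ȳ_st) = Σ W_h² (1 − n_h/N_h) s_h²/n_h, with W_h = N_h/N and N = 15800:
  stratum 1: (3800/15800)²·(1 − 605/3800)·206.3²/605 = 3.42124
  stratum 2: (4200/15800)²·(1 − 734/4200)·217.7²/734 = 3.76517
  stratum 3: (2600/15800)²·(1 − 594/2600)·224.8²/594 = 1.77745
  stratum 4: (5200/15800)²·(1 − 264/5200)·109.7²/264 = 4.68677
V̂(ȳ_st) = 13.6506
SE(ȳ_st) = √13.6506 = 3.69467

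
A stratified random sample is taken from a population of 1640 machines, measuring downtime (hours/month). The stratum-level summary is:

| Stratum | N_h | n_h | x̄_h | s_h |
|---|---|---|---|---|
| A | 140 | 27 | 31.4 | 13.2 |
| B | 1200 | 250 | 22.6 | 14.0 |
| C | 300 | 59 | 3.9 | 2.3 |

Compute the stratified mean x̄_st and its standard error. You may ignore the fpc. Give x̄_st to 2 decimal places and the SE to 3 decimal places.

x̄_st = Σ W_h x̄_h = (140·31.4 + 1200·22.6 + 300·3.9)/1640 = 19.93049
V̂(x̄_st) = Σ W_h² s_h²/n_h, with W_h = N_h/N and N = 1640:
  stratum A: (140/1640)²·13.2²/27 = 0.0470276
  stratum B: (1200/1640)²·14.0²/250 = 0.41975
  stratum C: (300/1640)²·2.3²/59 = 0.00300026
V̂(x̄_st) = 0.469778
SE(x̄_st) = √0.469778 = 0.685404

x̄_st ≈ 19.93, SE ≈ 0.685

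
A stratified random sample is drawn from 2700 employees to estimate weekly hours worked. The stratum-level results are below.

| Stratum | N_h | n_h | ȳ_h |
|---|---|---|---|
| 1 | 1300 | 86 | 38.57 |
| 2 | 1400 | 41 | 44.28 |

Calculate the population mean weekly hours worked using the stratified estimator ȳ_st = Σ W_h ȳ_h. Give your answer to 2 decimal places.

N = Σ N_h = 2700. Stratum weights W_h = N_h/N.
ȳ_st = (1300·38.57 + 1400·44.28) / 2700 = 41.5307

ȳ_st ≈ 41.53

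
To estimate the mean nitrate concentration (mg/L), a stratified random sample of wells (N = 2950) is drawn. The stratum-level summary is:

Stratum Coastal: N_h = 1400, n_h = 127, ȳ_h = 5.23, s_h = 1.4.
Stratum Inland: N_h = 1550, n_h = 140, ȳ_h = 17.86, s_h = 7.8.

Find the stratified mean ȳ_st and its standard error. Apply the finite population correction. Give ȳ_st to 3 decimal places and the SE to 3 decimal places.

ȳ_st ≈ 11.866, SE ≈ 0.335

ȳ_st = Σ W_h ȳ_h = (1400·5.23 + 1550·17.86)/2950 = 11.86610
V̂(ȳ_st) = Σ W_h² (1 − n_h/N_h) s_h²/n_h, with W_h = N_h/N and N = 2950:
  stratum Coastal: (1400/2950)²·(1 − 127/1400)·1.4²/127 = 0.00316057
  stratum Inland: (1550/2950)²·(1 − 140/1550)·7.8²/140 = 0.109136
V̂(ȳ_st) = 0.112297
SE(ȳ_st) = √0.112297 = 0.335107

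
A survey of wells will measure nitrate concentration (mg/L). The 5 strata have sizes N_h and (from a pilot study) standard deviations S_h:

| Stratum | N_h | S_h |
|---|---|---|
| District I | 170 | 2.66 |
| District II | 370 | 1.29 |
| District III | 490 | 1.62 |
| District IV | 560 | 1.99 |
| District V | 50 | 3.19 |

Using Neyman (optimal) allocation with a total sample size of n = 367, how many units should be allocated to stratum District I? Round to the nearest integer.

55

Neyman allocation: n_h = n · N_h S_h / Σ N_i S_i, with n = 367.
  stratum District I: N_h·S_h = 170·2.66 = 452.20
  stratum District II: N_h·S_h = 370·1.29 = 477.30
  stratum District III: N_h·S_h = 490·1.62 = 793.80
  stratum District IV: N_h·S_h = 560·1.99 = 1114.40
  stratum District V: N_h·S_h = 50·3.19 = 159.50
Σ N_h S_h = 2997.20
n for stratum District I = 367·452.20/2997.20 = 55.371 → 55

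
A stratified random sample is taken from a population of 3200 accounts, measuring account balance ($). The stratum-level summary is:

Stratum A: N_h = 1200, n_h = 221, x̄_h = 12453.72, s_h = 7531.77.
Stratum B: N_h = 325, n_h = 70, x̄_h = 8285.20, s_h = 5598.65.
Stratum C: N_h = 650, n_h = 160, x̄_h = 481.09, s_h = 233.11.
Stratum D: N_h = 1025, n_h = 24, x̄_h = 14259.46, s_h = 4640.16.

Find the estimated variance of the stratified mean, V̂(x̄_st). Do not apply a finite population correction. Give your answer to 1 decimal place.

V̂(x̄_st) = Σ W_h² s_h²/n_h, with W_h = N_h/N and N = 3200:
  stratum A: (1200/3200)²·7531.77²/221 = 36096.4
  stratum B: (325/3200)²·5598.65²/70 = 4618.87
  stratum C: (650/3200)²·233.11²/160 = 14.0129
  stratum D: (1025/3200)²·4640.16²/24 = 92045.5
V̂(x̄_st) = 132775

V̂(x̄_st) ≈ 132774.8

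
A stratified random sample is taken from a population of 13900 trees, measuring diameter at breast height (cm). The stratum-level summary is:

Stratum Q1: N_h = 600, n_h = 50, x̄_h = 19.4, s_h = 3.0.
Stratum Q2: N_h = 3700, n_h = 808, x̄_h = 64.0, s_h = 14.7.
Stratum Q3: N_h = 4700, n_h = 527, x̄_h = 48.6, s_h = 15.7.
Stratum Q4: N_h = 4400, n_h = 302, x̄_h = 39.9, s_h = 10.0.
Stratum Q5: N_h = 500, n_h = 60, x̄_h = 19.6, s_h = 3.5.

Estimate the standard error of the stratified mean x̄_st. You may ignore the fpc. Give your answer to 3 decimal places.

SE(x̄_st) ≈ 0.326

V̂(x̄_st) = Σ W_h² s_h²/n_h, with W_h = N_h/N and N = 13900:
  stratum Q1: (600/13900)²·3.0²/50 = 0.000335386
  stratum Q2: (3700/13900)²·14.7²/808 = 0.0189495
  stratum Q3: (4700/13900)²·15.7²/527 = 0.0534755
  stratum Q4: (4400/13900)²·10.0²/302 = 0.0331794
  stratum Q5: (500/13900)²·3.5²/60 = 0.000264177
V̂(x̄_st) = 0.106204
SE(x̄_st) = √0.106204 = 0.325889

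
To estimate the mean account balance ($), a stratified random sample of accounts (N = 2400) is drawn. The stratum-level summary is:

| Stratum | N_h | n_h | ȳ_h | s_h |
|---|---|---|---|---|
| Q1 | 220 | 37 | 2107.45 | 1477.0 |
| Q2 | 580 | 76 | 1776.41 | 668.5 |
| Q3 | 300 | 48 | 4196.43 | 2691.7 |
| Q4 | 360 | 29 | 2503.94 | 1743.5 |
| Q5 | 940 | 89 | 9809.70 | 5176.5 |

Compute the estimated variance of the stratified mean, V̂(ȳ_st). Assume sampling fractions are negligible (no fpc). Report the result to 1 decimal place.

V̂(ȳ_st) = Σ W_h² s_h²/n_h, with W_h = N_h/N and N = 2400:
  stratum Q1: (220/2400)²·1477.0²/37 = 495.43
  stratum Q2: (580/2400)²·668.5²/76 = 343.418
  stratum Q3: (300/2400)²·2691.7²/48 = 2358.48
  stratum Q4: (360/2400)²·1743.5²/29 = 2358.46
  stratum Q5: (940/2400)²·5176.5²/89 = 46186.6
V̂(ȳ_st) = 51742.4

V̂(ȳ_st) ≈ 51742.4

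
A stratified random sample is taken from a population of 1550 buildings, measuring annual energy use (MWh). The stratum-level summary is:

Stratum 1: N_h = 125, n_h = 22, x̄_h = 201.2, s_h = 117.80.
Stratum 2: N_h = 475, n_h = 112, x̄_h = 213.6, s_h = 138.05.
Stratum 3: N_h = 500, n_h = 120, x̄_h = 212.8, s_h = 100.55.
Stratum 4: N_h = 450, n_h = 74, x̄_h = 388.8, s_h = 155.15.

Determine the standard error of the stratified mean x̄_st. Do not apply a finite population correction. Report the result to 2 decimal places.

V̂(x̄_st) = Σ W_h² s_h²/n_h, with W_h = N_h/N and N = 1550:
  stratum 1: (125/1550)²·117.80²/22 = 4.10227
  stratum 2: (475/1550)²·138.05²/112 = 15.9801
  stratum 3: (500/1550)²·100.55²/120 = 8.76717
  stratum 4: (450/1550)²·155.15²/74 = 27.4179
V̂(x̄_st) = 56.2674
SE(x̄_st) = √56.2674 = 7.50116

SE(x̄_st) ≈ 7.50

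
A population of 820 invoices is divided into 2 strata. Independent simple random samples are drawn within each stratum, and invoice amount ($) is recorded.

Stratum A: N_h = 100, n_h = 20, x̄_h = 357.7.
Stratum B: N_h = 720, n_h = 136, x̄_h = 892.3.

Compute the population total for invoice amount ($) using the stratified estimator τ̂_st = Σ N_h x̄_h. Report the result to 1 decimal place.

τ̂_st ≈ 678226.0

τ̂_st = Σ N_h x̄_h = 100·357.7 + 720·892.3 = 678226.0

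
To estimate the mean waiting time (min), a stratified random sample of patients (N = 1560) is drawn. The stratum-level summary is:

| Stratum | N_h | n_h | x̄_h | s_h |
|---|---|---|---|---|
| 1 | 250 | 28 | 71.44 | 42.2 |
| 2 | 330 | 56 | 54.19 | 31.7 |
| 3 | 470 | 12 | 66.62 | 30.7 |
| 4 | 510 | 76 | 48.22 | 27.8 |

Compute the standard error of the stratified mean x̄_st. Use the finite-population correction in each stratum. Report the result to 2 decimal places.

V̂(x̄_st) = Σ W_h² (1 − n_h/N_h) s_h²/n_h, with W_h = N_h/N and N = 1560:
  stratum 1: (250/1560)²·(1 − 28/250)·42.2²/28 = 1.45048
  stratum 2: (330/1560)²·(1 − 56/330)·31.7²/56 = 0.666724
  stratum 3: (470/1560)²·(1 − 12/470)·30.7²/12 = 6.9472
  stratum 4: (510/1560)²·(1 − 76/510)·27.8²/76 = 0.924883
V̂(x̄_st) = 9.98928
SE(x̄_st) = √9.98928 = 3.16058

SE(x̄_st) ≈ 3.16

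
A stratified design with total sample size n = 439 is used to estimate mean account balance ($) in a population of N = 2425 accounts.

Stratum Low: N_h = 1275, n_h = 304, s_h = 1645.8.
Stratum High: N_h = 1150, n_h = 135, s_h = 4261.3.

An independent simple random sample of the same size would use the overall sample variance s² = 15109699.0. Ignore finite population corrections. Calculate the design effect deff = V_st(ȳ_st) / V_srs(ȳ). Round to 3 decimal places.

deff ≈ 0.950

V̂(ȳ_st) = Σ W_h² s_h²/n_h, with W_h = N_h/N and N = 2425:
  stratum Low: (1275/2425)²·1645.8²/304 = 2463.07
  stratum High: (1150/2425)²·4261.3²/135 = 30249.8
V_st = 32712.9
V_srs = s²/n = 15109699.0/439 = 34418.4
deff = V_st / V_srs = 32712.9/34418.4 = 0.9504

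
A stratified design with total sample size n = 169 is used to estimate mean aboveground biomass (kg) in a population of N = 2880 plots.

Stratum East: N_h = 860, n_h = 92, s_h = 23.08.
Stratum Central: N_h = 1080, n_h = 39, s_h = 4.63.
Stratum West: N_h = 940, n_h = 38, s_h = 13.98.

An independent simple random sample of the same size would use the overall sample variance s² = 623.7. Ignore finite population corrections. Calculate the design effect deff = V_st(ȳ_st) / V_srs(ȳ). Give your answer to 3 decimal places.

V̂(ȳ_st) = Σ W_h² s_h²/n_h, with W_h = N_h/N and N = 2880:
  stratum East: (860/2880)²·23.08²/92 = 0.516292
  stratum Central: (1080/2880)²·4.63²/39 = 0.0772965
  stratum West: (940/2880)²·13.98²/38 = 0.5479
V_st = 1.14149
V_srs = s²/n = 623.7/169 = 3.69053
deff = V_st / V_srs = 1.14149/3.69053 = 0.3093

deff ≈ 0.309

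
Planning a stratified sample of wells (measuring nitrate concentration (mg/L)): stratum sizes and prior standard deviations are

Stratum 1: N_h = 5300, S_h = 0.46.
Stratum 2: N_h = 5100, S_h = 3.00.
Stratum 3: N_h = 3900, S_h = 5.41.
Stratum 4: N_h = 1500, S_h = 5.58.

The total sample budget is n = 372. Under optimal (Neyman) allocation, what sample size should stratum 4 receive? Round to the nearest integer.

Neyman allocation: n_h = n · N_h S_h / Σ N_i S_i, with n = 372.
  stratum 1: N_h·S_h = 5300·0.46 = 2438.00
  stratum 2: N_h·S_h = 5100·3.00 = 15300.00
  stratum 3: N_h·S_h = 3900·5.41 = 21099.00
  stratum 4: N_h·S_h = 1500·5.58 = 8370.00
Σ N_h S_h = 47207.00
n for stratum 4 = 372·8370.00/47207.00 = 65.957 → 66

66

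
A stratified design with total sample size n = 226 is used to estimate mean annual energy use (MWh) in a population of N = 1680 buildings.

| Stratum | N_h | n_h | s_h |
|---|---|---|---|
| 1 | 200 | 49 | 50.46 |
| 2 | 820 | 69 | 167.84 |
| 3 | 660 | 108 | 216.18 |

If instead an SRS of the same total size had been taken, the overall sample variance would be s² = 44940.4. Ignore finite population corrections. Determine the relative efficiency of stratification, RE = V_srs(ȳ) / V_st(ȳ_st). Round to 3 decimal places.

V̂(ȳ_st) = Σ W_h² s_h²/n_h, with W_h = N_h/N and N = 1680:
  stratum 1: (200/1680)²·50.46²/49 = 0.736444
  stratum 2: (820/1680)²·167.84²/69 = 97.2637
  stratum 3: (660/1680)²·216.18²/108 = 66.7846
V_st = 164.785
V_srs = s²/n = 44940.4/226 = 198.851
Relative efficiency = V_srs / V_st = 198.851/164.785 = 1.2067

RE ≈ 1.207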